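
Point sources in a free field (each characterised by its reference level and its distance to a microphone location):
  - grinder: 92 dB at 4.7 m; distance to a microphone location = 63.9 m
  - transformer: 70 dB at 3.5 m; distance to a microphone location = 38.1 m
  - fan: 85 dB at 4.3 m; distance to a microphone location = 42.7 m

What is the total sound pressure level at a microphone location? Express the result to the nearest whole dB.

Apply inverse-square spreading to bring every level to the receiver, then sum 10^(L/10).
grinder: 92 − 20·log₁₀(63.9/4.7) = 92 − 22.67 = 69.33 dB.
transformer: 70 − 20·log₁₀(38.1/3.5) = 70 − 20.74 = 49.26 dB.
fan: 85 − 20·log₁₀(42.7/4.3) = 85 − 19.94 = 65.06 dB.
Σ 10^(L/10) = 1.187e+07 → L_total = 10·log₁₀(1.187e+07) = 70.74 dB.

71 dB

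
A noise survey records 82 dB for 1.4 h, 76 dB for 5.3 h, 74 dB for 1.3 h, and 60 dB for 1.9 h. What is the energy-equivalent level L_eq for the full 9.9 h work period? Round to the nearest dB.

77 dB

L_eq = 10·log₁₀[(1/T)·Σ tᵢ·10^(Lᵢ/10)] with T = 9.9 h.
Σ tᵢ·10^(Lᵢ/10) = 1.4·10^(82/10) + 5.3·10^(76/10) + 1.3·10^(74/10) + 1.9·10^(60/10) = 4.674e+08.
L_eq = 10·log₁₀(4.674e+08/9.9) = 76.74 dB.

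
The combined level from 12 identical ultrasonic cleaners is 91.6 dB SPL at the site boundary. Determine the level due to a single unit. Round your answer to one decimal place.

80.8 dB SPL

Dividing the total intensity by 12 lowers the level by 10·log₁₀ 12 = 10.792 dB: L₁ = 91.6 − 10.792.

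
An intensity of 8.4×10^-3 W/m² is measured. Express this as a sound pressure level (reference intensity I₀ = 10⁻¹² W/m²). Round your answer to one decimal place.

99.2 dB

I/I₀ = 8.4×10^-3/10⁻¹² = 8.4×10^9, and L = 10·log₁₀(I/I₀).
L = 10·(0.9243 + 9) = 99.24 dB.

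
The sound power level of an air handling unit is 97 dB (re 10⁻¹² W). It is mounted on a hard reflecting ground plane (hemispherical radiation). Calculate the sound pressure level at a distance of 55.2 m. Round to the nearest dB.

54 dB

The power spreads over a hemisphere of area 2π·r², so L_p = L_w − 10·log₁₀(2π·r²).
2π·r² = 1.915e+04 m², 10·log₁₀ of that is 42.821 dB.
L_p = 97 − 42.821 = 54.18 dB.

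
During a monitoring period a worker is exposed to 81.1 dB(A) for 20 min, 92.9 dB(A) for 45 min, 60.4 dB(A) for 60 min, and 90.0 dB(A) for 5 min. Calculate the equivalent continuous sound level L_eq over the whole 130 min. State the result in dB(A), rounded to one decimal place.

Weight each interval's intensity by its duration and average over T = 130 min:
Σ tᵢ·10^(Lᵢ/10) = 20·10^(81.1/10) + 45·10^(92.9/10) + 60·10^(60.4/10) + 5·10^(90.0/10) = 9.539e+10.
L_eq = 10·log₁₀(9.539e+10/130) = 88.66 dB(A).

88.7 dB(A)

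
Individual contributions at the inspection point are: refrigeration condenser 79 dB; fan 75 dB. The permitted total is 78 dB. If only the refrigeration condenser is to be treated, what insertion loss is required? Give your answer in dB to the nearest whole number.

The untreated sources together contribute 10^(75/10) = 3.162e+07, i.e. 75.00 dB.
The limit corresponds to 10^(78/10) = 6.310e+07; subtracting the fixed part leaves 3.147e+07 for the refrigeration condenser, i.e. 74.98 dB.
So the refrigeration condenser must be reduced from 79 to 74.98 dB: IL = 4.02 dB.

4 dB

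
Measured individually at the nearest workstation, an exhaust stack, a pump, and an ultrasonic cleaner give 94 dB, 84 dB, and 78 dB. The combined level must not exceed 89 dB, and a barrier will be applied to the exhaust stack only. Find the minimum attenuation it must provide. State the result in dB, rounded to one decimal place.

7.2 dB

The untreated sources together contribute 10^(84/10) + 10^(78/10) = 3.143e+08, i.e. 84.97 dB.
The limit corresponds to 10^(89/10) = 7.943e+08; subtracting the fixed part leaves 4.800e+08 for the exhaust stack, i.e. 86.81 dB.
So the exhaust stack must be reduced from 94 to 86.81 dB: IL = 7.19 dB.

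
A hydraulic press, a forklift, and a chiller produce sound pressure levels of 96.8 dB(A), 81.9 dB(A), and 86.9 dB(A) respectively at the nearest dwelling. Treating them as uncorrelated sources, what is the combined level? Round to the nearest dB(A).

97 dB(A)

Incoherent sources combine by intensity addition: L_total = 10·log₁₀(Σ 10^(L_i/10)).
Σ 10^(L/10) = 10^(96.8/10) + 10^(81.9/10) + 10^(86.9/10) = 5.431e+09.
L_total = 10·log₁₀(5.431e+09) = 97.35 dB(A).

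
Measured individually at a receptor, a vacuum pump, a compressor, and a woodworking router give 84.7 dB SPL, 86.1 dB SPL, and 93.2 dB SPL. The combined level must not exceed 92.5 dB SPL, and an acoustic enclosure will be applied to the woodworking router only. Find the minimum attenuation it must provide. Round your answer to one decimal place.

2.9 dB

Everything except the woodworking router sums to 10^(84.7/10) + 10^(86.1/10) = 7.025e+08 in linear terms, 88.47 dB SPL.
To meet 92.5 dB SPL overall, the treated woodworking router may contribute at most 10^(92.5/10) − 7.025e+08 = 1.076e+09, i.e. 90.32 dB SPL.
Required insertion loss = 93.2 − 90.32 = 2.88 dB.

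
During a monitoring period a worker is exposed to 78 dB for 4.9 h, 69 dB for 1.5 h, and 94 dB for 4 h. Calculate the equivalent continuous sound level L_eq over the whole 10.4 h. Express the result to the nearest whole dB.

The energy average is taken in the linear domain: L_eq = 10·log₁₀[(Σ tᵢ·10^(Lᵢ/10))/T], T = 10.4 h.
Σ tᵢ·10^(Lᵢ/10) = 4.9·10^(78/10) + 1.5·10^(69/10) + 4·10^(94/10) = 1.037e+10.
L_eq = 10·log₁₀(1.037e+10/10.4) = 89.99 dB.

90 dB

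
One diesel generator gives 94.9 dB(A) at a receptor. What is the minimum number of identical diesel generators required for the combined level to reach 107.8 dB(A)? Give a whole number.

Need L₁ + 10·log₁₀ N ≥ 107.8, i.e. log₁₀ N ≥ 1.29.
N ≥ 10^(12.9/10) = 19.498, so N = 20.

20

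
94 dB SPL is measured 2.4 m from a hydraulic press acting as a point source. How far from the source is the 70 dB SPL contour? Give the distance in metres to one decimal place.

38.0 m

For a point source L₁ − L₂ = 20·log₁₀(r₂/r₁), so r₂ = r₁·10^((L₁−L₂)/20).
r₂ = 2.4·10^((94−70)/20) = 2.4·10^(24.0/20) = 38.04 m.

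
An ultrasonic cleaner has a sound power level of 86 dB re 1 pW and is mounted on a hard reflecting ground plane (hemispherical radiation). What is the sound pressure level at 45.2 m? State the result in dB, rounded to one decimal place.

The power spreads over a hemisphere of area 2π·r², so L_p = L_w − 10·log₁₀(2π·r²).
2π·r² = 1.284e+04 m², 10·log₁₀ of that is 41.085 dB.
L_p = 86 − 41.085 = 44.92 dB.

44.9 dB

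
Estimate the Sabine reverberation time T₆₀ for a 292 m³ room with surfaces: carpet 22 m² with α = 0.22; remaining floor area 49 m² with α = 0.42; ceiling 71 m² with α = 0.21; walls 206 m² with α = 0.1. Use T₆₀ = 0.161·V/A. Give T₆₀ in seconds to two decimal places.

A = Σ Sᵢαᵢ = 22·0.22 + 49·0.42 + 71·0.21 + 206·0.1 = 60.93 m².
T₆₀ = 0.161·V/A = 0.161·292/60.93 = 0.772 s.

0.77 s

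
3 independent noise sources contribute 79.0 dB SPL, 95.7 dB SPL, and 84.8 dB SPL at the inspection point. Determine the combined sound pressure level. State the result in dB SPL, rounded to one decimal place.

96.1 dB SPL

Incoherent sources combine by intensity addition: L_total = 10·log₁₀(Σ 10^(L_i/10)).
Σ 10^(L/10) = 10^(79.0/10) + 10^(95.7/10) + 10^(84.8/10) = 4.097e+09.
L_total = 10·log₁₀(4.097e+09) = 96.12 dB SPL.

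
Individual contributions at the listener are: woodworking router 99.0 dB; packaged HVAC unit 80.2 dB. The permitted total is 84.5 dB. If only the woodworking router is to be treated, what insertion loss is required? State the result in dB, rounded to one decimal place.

Fixed contribution from the other source: Σ 10^(L/10) = 10^(80.2/10) = 1.047e+08 (80.20 dB).
The limit corresponds to 10^(84.5/10) = 2.818e+08; subtracting the fixed part leaves 1.771e+08 for the woodworking router, i.e. 82.48 dB.
Required insertion loss = 99.0 − 82.48 = 16.52 dB.

16.5 dB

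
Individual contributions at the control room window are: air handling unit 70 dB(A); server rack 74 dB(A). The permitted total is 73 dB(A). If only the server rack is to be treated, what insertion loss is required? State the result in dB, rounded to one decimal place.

Fixed contribution from the other source: Σ 10^(L/10) = 10^(70/10) = 1.000e+07 (70.00 dB(A)).
The limit corresponds to 10^(73/10) = 1.995e+07; subtracting the fixed part leaves 9.953e+06 for the server rack, i.e. 69.98 dB(A).
So the server rack must be reduced from 74 to 69.98 dB(A): IL = 4.02 dB.

4.0 dB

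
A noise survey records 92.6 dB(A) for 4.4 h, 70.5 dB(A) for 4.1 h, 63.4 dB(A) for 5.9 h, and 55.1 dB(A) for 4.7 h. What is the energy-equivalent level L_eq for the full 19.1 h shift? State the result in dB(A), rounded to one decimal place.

Weight each interval's intensity by its duration and average over T = 19.1 h:
Σ tᵢ·10^(Lᵢ/10) = 4.4·10^(92.6/10) + 4.1·10^(70.5/10) + 5.9·10^(63.4/10) + 4.7·10^(55.1/10) = 8.067e+09.
L_eq = 10·log₁₀(8.067e+09/19.1) = 86.26 dB(A).

86.3 dB(A)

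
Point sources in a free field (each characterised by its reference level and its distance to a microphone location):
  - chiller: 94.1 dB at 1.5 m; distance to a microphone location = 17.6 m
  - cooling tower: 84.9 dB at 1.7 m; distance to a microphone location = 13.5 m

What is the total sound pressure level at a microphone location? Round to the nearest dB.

74 dB

First find each source's level at the receiver (point-source: −20·log₁₀(r/r_ref)), then combine on an intensity basis.
chiller: 94.1 − 20·log₁₀(17.6/1.5) = 94.1 − 21.39 = 72.71 dB.
cooling tower: 84.9 − 20·log₁₀(13.5/1.7) = 84.9 − 18.00 = 66.90 dB.
Σ 10^(L/10) = 2.357e+07 → L_total = 10·log₁₀(2.357e+07) = 73.72 dB.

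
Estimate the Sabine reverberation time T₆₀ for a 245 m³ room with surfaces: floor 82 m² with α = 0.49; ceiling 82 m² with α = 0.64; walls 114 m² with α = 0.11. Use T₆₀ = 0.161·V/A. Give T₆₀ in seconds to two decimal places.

0.37 s

Summing Sᵢαᵢ: 82·0.49 + 82·0.64 + 114·0.11 = 105.20 m².
T₆₀ = 0.161·V/A = 0.161·245/105.20 = 0.375 s.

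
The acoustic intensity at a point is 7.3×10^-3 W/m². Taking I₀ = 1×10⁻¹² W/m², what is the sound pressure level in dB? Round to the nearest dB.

99 dB

I/I₀ = 7.3×10^-3/10⁻¹² = 7.3×10^9, and L = 10·log₁₀(I/I₀).
L = 10·(0.8633 + 9) = 98.63 dB.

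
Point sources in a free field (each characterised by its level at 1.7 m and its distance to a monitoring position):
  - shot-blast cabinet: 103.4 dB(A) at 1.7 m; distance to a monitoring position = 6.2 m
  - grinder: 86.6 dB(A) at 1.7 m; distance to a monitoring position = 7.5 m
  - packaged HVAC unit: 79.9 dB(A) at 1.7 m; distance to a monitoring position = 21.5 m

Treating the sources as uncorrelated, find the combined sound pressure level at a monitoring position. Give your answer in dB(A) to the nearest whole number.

92 dB(A)

Propagate each source to the receiver with L = L_ref − 20·log₁₀(r/r_ref), then add intensities.
shot-blast cabinet: 103.4 − 20·log₁₀(6.2/1.7) = 103.4 − 11.24 = 92.16 dB(A).
grinder: 86.6 − 20·log₁₀(7.5/1.7) = 86.6 − 12.89 = 73.71 dB(A).
packaged HVAC unit: 79.9 − 20·log₁₀(21.5/1.7) = 79.9 − 22.04 = 57.86 dB(A).
Σ 10^(L/10) = 1.669e+09 → L_total = 10·log₁₀(1.669e+09) = 92.22 dB(A).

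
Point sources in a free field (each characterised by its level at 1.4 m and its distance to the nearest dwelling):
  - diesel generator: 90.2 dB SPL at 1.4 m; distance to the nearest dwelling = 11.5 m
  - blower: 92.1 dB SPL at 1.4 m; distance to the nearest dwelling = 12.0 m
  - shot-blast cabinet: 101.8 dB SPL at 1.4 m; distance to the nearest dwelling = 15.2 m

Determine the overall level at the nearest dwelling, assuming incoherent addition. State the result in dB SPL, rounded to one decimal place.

82.2 dB SPL

First find each source's level at the receiver (point-source: −20·log₁₀(r/r_ref)), then combine on an intensity basis.
diesel generator: 90.2 − 20·log₁₀(11.5/1.4) = 90.2 − 18.29 = 71.91 dB SPL.
blower: 92.1 − 20·log₁₀(12.0/1.4) = 92.1 − 18.66 = 73.44 dB SPL.
shot-blast cabinet: 101.8 − 20·log₁₀(15.2/1.4) = 101.8 − 20.71 = 81.09 dB SPL.
Σ 10^(L/10) = 1.660e+08 → L_total = 10·log₁₀(1.660e+08) = 82.20 dB SPL.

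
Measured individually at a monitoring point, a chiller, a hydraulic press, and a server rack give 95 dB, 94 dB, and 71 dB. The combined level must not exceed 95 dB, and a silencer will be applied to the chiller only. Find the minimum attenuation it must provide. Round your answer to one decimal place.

Everything except the chiller sums to 10^(94/10) + 10^(71/10) = 2.524e+09 in linear terms, 94.02 dB.
The limit corresponds to 10^(95/10) = 3.162e+09; subtracting the fixed part leaves 6.378e+08 for the chiller, i.e. 88.05 dB.
So the chiller must be reduced from 95 to 88.05 dB: IL = 6.95 dB.

7.0 dB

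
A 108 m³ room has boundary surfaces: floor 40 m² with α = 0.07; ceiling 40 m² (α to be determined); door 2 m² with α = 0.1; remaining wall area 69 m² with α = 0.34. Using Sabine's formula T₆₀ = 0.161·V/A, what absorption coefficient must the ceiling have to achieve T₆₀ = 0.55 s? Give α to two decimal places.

0.13

Required total absorption A = 0.161·108/0.55 = 31.61 m².
Absorption from the other surfaces = 40·0.07 + 2·0.1 + 69·0.34 = 26.46 m², so the ceiling must supply 5.15 m² over 40 m².
α = 5.15/40 = 0.129.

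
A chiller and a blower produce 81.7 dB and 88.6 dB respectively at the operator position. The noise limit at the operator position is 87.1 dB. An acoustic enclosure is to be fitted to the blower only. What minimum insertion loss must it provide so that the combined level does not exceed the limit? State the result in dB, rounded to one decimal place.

Everything except the blower sums to 10^(81.7/10) = 1.479e+08 in linear terms, 81.70 dB.
To meet 87.1 dB overall, the treated blower may contribute at most 10^(87.1/10) − 1.479e+08 = 3.650e+08, i.e. 85.62 dB.
Required insertion loss = 88.6 − 85.62 = 2.98 dB.

3.0 dB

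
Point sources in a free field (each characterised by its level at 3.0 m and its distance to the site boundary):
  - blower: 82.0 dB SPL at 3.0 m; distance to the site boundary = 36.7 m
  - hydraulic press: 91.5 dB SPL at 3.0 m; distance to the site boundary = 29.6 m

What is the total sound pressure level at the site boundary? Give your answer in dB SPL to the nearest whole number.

72 dB SPL

Apply inverse-square spreading to bring every level to the receiver, then sum 10^(L/10).
blower: 82.0 − 20·log₁₀(36.7/3.0) = 82.0 − 21.75 = 60.25 dB SPL.
hydraulic press: 91.5 − 20·log₁₀(29.6/3.0) = 91.5 − 19.88 = 71.62 dB SPL.
Σ 10^(L/10) = 1.557e+07 → L_total = 10·log₁₀(1.557e+07) = 71.92 dB SPL.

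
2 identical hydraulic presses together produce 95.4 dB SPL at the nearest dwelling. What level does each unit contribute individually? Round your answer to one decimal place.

92.4 dB SPL

For N identical incoherent sources L_total = L₁ + 10·log₁₀ N, so L₁ = 95.4 − 10·log₁₀(2) = 95.4 − 3.010.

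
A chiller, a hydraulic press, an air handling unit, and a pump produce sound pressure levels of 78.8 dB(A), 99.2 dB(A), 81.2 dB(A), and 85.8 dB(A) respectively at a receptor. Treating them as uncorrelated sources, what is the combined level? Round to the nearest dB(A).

For uncorrelated sources the intensities add, so convert each level to linear form, sum, and take 10·log₁₀ of the total.
Σ 10^(L/10) = 10^(78.8/10) + 10^(99.2/10) + 10^(81.2/10) + 10^(85.8/10) = 8.906e+09.
L_total = 10·log₁₀(8.906e+09) = 99.50 dB(A).

99 dB(A)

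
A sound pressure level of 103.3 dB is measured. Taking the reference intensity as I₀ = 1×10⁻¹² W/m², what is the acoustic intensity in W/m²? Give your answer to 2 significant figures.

L = 10·log₁₀(I/I₀) ⇒ I = I₀·10^(L/10) = 10⁻¹² × 10^10.33.

0.021 W/m²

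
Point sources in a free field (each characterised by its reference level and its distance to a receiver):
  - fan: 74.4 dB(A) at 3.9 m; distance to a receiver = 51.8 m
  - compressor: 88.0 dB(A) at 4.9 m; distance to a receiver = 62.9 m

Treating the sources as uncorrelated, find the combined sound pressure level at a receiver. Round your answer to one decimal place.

Propagate each source to the receiver with L = L_ref − 20·log₁₀(r/r_ref), then add intensities.
fan: 74.4 − 20·log₁₀(51.8/3.9) = 74.4 − 22.47 = 51.93 dB(A).
compressor: 88.0 − 20·log₁₀(62.9/4.9) = 88.0 − 22.17 = 65.83 dB(A).
Σ 10^(L/10) = 3.985e+06 → L_total = 10·log₁₀(3.985e+06) = 66.00 dB(A).

66.0 dB(A)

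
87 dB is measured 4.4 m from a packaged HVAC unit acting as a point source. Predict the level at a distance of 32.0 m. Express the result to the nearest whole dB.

Spherical spreading from a point source gives a 20·log₁₀(r₂/r₁) drop.
L₂ = 87 − 20·log₁₀(32.0/4.4) = 87 − 17.234 = 69.77 dB.

70 dB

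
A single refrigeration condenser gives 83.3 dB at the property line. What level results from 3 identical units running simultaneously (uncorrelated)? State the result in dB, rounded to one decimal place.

N identical incoherent sources raise the level by 10·log₁₀ N.
L_total = 83.3 + 10·log₁₀(3) = 83.3 + 4.771 = 88.07 dB.

88.1 dB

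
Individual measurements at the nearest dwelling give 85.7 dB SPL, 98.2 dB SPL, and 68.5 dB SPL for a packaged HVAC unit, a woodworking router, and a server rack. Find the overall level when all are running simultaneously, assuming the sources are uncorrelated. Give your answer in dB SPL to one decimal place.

Incoherent sources combine by intensity addition: L_total = 10·log₁₀(Σ 10^(L_i/10)).
Σ 10^(L/10) = 10^(85.7/10) + 10^(98.2/10) + 10^(68.5/10) = 6.986e+09.
L_total = 10·log₁₀(6.986e+09) = 98.44 dB SPL.

98.4 dB SPL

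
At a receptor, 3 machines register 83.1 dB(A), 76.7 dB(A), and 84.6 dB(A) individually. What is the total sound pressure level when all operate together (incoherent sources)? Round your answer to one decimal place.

87.3 dB(A)

For uncorrelated sources the intensities add, so convert each level to linear form, sum, and take 10·log₁₀ of the total.
Σ 10^(L/10) = 10^(83.1/10) + 10^(76.7/10) + 10^(84.6/10) = 5.394e+08.
L_total = 10·log₁₀(5.394e+08) = 87.32 dB(A).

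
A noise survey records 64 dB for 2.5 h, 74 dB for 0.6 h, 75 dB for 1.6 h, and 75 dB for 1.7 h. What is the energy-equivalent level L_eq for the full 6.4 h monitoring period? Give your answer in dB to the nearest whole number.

73 dB

L_eq = 10·log₁₀[(1/T)·Σ tᵢ·10^(Lᵢ/10)] with T = 6.4 h.
Σ tᵢ·10^(Lᵢ/10) = 2.5·10^(64/10) + 0.6·10^(74/10) + 1.6·10^(75/10) + 1.7·10^(75/10) = 1.257e+08.
L_eq = 10·log₁₀(1.257e+08/6.4) = 72.93 dB.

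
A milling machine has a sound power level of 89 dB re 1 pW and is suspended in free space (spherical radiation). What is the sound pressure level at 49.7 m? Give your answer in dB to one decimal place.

L_p = L_w − 10·log₁₀(4π·r²) with r = 49.7 m.
4π·r² = 3.104e+04 m², 10·log₁₀ of that is 44.919 dB.
L_p = 89 − 44.919 = 44.08 dB.

44.1 dB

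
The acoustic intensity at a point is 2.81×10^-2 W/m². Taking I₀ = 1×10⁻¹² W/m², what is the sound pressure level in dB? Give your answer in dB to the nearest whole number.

104 dB

I/I₀ = 2.81×10^-2/10⁻¹² = 2.81×10^10, and L = 10·log₁₀(I/I₀).
L = 10·(0.4487 + 10) = 104.49 dB.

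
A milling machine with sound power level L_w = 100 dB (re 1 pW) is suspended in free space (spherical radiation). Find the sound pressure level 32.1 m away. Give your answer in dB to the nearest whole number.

59 dB

The power spreads over a sphere of area 4π·r², so L_p = L_w − 10·log₁₀(4π·r²).
4π·r² = 1.295e+04 m², 10·log₁₀ of that is 41.122 dB.
L_p = 100 − 41.122 = 58.88 dB.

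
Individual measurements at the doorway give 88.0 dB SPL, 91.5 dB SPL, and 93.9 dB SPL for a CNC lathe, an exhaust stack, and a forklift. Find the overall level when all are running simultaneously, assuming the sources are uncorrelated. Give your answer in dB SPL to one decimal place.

For uncorrelated sources the intensities add, so convert each level to linear form, sum, and take 10·log₁₀ of the total.
Σ 10^(L/10) = 10^(88.0/10) + 10^(91.5/10) + 10^(93.9/10) = 4.498e+09.
L_total = 10·log₁₀(4.498e+09) = 96.53 dB SPL.

96.5 dB SPL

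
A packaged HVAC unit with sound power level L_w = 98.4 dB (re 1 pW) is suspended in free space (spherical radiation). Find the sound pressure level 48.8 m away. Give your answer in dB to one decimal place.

53.6 dB

The power spreads over a sphere of area 4π·r², so L_p = L_w − 10·log₁₀(4π·r²).
4π·r² = 2.993e+04 m², 10·log₁₀ of that is 44.760 dB.
L_p = 98.4 − 44.760 = 53.64 dB.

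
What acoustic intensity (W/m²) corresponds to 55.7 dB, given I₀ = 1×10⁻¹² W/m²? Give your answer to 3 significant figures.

I = I₀·10^(L/10) = 10⁻¹² × 10^(55.7/10) = 10^(-6.430).

3.72e-07 W/m²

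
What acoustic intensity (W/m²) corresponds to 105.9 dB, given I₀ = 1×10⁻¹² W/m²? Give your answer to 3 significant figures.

L = 10·log₁₀(I/I₀) ⇒ I = I₀·10^(L/10) = 10⁻¹² × 10^10.59.

0.0389 W/m²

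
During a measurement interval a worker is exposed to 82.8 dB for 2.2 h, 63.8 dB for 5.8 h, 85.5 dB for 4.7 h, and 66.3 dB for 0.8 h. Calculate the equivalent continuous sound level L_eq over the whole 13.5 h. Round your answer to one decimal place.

L_eq = 10·log₁₀[(1/T)·Σ tᵢ·10^(Lᵢ/10)] with T = 13.5 h.
Σ tᵢ·10^(Lᵢ/10) = 2.2·10^(82.8/10) + 5.8·10^(63.8/10) + 4.7·10^(85.5/10) + 0.8·10^(66.3/10) = 2.104e+09.
L_eq = 10·log₁₀(2.104e+09/13.5) = 81.93 dB.

81.9 dB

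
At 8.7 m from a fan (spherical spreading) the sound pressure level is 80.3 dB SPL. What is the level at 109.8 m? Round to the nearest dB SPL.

58 dB SPL

Point-source attenuation: ΔL = 20·log₁₀(r₂/r₁) = 20·log₁₀(109.8/8.7) = 22.022 dB.
L₂ = 80.3 − 20·log₁₀(109.8/8.7) = 80.3 − 22.022 = 58.28 dB SPL.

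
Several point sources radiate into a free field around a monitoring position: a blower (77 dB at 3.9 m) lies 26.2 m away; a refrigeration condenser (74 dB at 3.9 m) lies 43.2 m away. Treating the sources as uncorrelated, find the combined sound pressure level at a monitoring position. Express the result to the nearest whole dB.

61 dB

First find each source's level at the receiver (point-source: −20·log₁₀(r/r_ref)), then combine on an intensity basis.
blower: 77 − 20·log₁₀(26.2/3.9) = 77 − 16.54 = 60.46 dB.
refrigeration condenser: 74 − 20·log₁₀(43.2/3.9) = 74 − 20.89 = 53.11 dB.
Σ 10^(L/10) = 1.315e+06 → L_total = 10·log₁₀(1.315e+06) = 61.19 dB.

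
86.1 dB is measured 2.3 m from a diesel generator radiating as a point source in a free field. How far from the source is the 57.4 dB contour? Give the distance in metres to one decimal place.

62.6 m

For a point source L₁ − L₂ = 20·log₁₀(r₂/r₁), so r₂ = r₁·10^((L₁−L₂)/20).
r₂ = 2.3·10^((86.1−57.4)/20) = 2.3·10^(28.7/20) = 62.62 m.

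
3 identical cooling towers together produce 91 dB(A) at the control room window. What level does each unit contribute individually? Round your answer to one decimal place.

86.2 dB(A)

3 equal contributions raise the level by 10·log₁₀ 3 = 4.771 dB, so each unit alone gives 91 − 4.771.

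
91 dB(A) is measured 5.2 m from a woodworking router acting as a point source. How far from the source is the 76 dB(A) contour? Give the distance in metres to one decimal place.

29.2 m

The 15.0 dB drop corresponds to a distance ratio of 10^(15.0/20) for a point source.
r₂ = 5.2·10^((91−76)/20) = 5.2·10^(15.0/20) = 29.24 m.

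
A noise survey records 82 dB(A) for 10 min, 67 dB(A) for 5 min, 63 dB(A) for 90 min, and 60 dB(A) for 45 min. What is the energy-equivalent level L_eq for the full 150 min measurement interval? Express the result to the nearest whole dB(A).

71 dB(A)

L_eq = 10·log₁₀[(1/T)·Σ tᵢ·10^(Lᵢ/10)] with T = 150 min.
Σ tᵢ·10^(Lᵢ/10) = 10·10^(82/10) + 5·10^(67/10) + 90·10^(63/10) + 45·10^(60/10) = 1.835e+09.
L_eq = 10·log₁₀(1.835e+09/150) = 70.87 dB(A).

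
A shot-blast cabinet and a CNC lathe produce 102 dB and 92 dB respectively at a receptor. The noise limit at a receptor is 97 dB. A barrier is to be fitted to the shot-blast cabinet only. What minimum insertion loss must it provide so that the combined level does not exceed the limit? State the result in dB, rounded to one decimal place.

6.7 dB

Everything except the shot-blast cabinet sums to 10^(92/10) = 1.585e+09 in linear terms, 92.00 dB.
The limit corresponds to 10^(97/10) = 5.012e+09; subtracting the fixed part leaves 3.427e+09 for the shot-blast cabinet, i.e. 95.35 dB.
Required insertion loss = 102 − 95.35 = 6.65 dB.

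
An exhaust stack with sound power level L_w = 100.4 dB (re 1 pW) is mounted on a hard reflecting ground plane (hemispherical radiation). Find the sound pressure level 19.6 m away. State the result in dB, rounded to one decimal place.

L_p = L_w − 10·log₁₀(2π·r²) with r = 19.6 m.
2π·r² = 2414 m², 10·log₁₀ of that is 33.827 dB.
L_p = 100.4 − 33.827 = 66.57 dB.

66.6 dB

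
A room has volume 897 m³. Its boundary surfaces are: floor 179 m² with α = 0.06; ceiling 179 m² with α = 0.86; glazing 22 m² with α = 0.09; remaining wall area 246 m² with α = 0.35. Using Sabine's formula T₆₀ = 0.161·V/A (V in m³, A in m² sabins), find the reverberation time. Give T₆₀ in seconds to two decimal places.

A = Σ Sᵢαᵢ = 179·0.06 + 179·0.86 + 22·0.09 + 246·0.35 = 252.76 m².
T₆₀ = 0.161 × 897 / 252.76 = 0.571 s.

0.57 s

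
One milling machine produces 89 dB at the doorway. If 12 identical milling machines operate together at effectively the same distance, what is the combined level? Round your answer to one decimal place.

With 12 equal, uncorrelated contributions the intensity is 12× that of one unit, giving a rise of 10·log₁₀ 12.
L_total = 89 + 10·log₁₀(12) = 89 + 10.792 = 99.79 dB.

99.8 dB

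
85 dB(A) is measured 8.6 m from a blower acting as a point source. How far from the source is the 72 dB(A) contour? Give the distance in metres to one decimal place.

38.4 m

The 13.0 dB drop corresponds to a distance ratio of 10^(13.0/20) for a point source.
r₂ = 8.6·10^((85−72)/20) = 8.6·10^(13.0/20) = 38.41 m.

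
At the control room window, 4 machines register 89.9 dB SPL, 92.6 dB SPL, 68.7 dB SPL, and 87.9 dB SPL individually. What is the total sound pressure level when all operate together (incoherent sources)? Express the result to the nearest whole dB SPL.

95 dB SPL

Incoherent sources combine by intensity addition: L_total = 10·log₁₀(Σ 10^(L_i/10)).
Σ 10^(L/10) = 10^(89.9/10) + 10^(92.6/10) + 10^(68.7/10) + 10^(87.9/10) = 3.421e+09.
L_total = 10·log₁₀(3.421e+09) = 95.34 dB SPL.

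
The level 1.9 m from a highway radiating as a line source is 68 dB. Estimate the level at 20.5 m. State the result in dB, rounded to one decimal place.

Line-source attenuation: ΔL = 10·log₁₀(r₂/r₁) = 10·log₁₀(20.5/1.9) = 10.330 dB.
L₂ = 68 − 10·log₁₀(20.5/1.9) = 68 − 10.330 = 57.67 dB.

57.7 dB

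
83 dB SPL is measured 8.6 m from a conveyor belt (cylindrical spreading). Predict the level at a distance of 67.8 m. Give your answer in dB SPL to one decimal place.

Cylindrical spreading from a line source gives a 10·log₁₀(r₂/r₁) drop.
L₂ = 83 − 10·log₁₀(67.8/8.6) = 83 − 8.967 = 74.03 dB SPL.

74.0 dB SPL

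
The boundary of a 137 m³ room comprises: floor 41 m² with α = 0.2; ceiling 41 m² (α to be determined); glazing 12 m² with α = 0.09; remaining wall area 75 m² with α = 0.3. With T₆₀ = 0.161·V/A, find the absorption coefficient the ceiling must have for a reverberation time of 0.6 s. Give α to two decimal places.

0.12

A = 0.161·V/T₆₀ = 0.161·137/0.6 = 36.76 m² sabins.
Absorption from the other surfaces = 41·0.2 + 12·0.09 + 75·0.3 = 31.78 m², so the ceiling must supply 4.98 m² over 41 m².
α = 4.98/41 = 0.122.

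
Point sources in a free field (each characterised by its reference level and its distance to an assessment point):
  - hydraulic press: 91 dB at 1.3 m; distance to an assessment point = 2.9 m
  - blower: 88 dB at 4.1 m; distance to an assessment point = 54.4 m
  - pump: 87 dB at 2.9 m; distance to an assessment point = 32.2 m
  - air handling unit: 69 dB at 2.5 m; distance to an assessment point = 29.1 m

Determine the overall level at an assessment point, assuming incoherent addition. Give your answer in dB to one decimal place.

First find each source's level at the receiver (point-source: −20·log₁₀(r/r_ref)), then combine on an intensity basis.
hydraulic press: 91 − 20·log₁₀(2.9/1.3) = 91 − 6.97 = 84.03 dB.
blower: 88 − 20·log₁₀(54.4/4.1) = 88 − 22.46 = 65.54 dB.
pump: 87 − 20·log₁₀(32.2/2.9) = 87 − 20.91 = 66.09 dB.
air handling unit: 69 − 20·log₁₀(29.1/2.5) = 69 − 21.32 = 47.68 dB.
Σ 10^(L/10) = 2.607e+08 → L_total = 10·log₁₀(2.607e+08) = 84.16 dB.

84.2 dB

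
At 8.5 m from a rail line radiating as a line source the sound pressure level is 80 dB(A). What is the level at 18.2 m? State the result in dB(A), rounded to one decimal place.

76.7 dB(A)

Line-source attenuation: ΔL = 10·log₁₀(r₂/r₁) = 10·log₁₀(18.2/8.5) = 3.307 dB.
L₂ = 80 − 10·log₁₀(18.2/8.5) = 80 − 3.307 = 76.69 dB(A).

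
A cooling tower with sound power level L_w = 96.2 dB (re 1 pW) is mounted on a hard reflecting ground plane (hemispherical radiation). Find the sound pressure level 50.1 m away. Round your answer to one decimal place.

54.2 dB

The power spreads over a hemisphere of area 2π·r², so L_p = L_w − 10·log₁₀(2π·r²).
2π·r² = 1.577e+04 m², 10·log₁₀ of that is 41.979 dB.
L_p = 96.2 − 41.979 = 54.22 dB.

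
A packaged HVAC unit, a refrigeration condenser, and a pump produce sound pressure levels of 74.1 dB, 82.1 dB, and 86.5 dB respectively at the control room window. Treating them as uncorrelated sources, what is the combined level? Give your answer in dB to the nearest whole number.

88 dB

Incoherent sources combine by intensity addition: L_total = 10·log₁₀(Σ 10^(L_i/10)).
Σ 10^(L/10) = 10^(74.1/10) + 10^(82.1/10) + 10^(86.5/10) = 6.346e+08.
L_total = 10·log₁₀(6.346e+08) = 88.02 dB.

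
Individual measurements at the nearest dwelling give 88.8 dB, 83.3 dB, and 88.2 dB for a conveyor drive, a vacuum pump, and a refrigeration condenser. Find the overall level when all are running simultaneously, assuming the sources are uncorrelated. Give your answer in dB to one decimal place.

Incoherent sources combine by intensity addition: L_total = 10·log₁₀(Σ 10^(L_i/10)).
Σ 10^(L/10) = 10^(88.8/10) + 10^(83.3/10) + 10^(88.2/10) = 1.633e+09.
L_total = 10·log₁₀(1.633e+09) = 92.13 dB.

92.1 dB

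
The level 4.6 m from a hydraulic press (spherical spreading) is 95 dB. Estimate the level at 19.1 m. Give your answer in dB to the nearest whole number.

83 dB

Point-source attenuation: ΔL = 20·log₁₀(r₂/r₁) = 20·log₁₀(19.1/4.6) = 12.366 dB.
L₂ = 95 − 20·log₁₀(19.1/4.6) = 95 − 12.366 = 82.63 dB.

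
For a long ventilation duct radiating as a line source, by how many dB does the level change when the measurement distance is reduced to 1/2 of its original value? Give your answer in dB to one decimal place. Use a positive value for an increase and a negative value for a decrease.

A line source loses 3 dB per doubling of distance; generally ΔL = −10·log₁₀(r₂/r₁).
ΔL = −10·log₁₀(0.5) = +3.01 dB.

+3.0 dB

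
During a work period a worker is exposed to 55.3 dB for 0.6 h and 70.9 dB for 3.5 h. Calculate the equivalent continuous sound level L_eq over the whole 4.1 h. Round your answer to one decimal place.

70.2 dB

The energy average is taken in the linear domain: L_eq = 10·log₁₀[(Σ tᵢ·10^(Lᵢ/10))/T], T = 4.1 h.
Σ tᵢ·10^(Lᵢ/10) = 0.6·10^(55.3/10) + 3.5·10^(70.9/10) = 4.326e+07.
L_eq = 10·log₁₀(4.326e+07/4.1) = 70.23 dB.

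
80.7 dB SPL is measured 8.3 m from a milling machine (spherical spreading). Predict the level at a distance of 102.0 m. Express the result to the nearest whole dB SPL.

For a point source, L₂ = L₁ − 20·log₁₀(r₂/r₁).
L₂ = 80.7 − 20·log₁₀(102.0/8.3) = 80.7 − 21.790 = 58.91 dB SPL.

59 dB SPL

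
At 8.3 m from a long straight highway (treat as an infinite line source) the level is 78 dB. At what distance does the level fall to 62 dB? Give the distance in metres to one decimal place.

Line-source spreading drops the level by 10·log₁₀(r₂/r₁); inverting, r₂/r₁ = 10^(ΔL/10).
r₂ = 8.3·10^((78−62)/10) = 8.3·10^(16.0/10) = 330.43 m.

330.4 m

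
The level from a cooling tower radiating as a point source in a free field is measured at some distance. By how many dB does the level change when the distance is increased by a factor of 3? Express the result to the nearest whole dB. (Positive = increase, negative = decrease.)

-10 dB

A point source loses 6 dB per doubling of distance; generally ΔL = −20·log₁₀(r₂/r₁).
ΔL = −20·log₁₀(3) = -9.54 dB.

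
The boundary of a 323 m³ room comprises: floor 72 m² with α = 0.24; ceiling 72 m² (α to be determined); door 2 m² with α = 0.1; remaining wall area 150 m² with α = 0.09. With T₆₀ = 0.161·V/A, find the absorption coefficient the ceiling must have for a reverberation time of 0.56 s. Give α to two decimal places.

A = 0.161·V/T₆₀ = 0.161·323/0.56 = 92.86 m² sabins.
Absorption from the other surfaces = 72·0.24 + 2·0.1 + 150·0.09 = 30.98 m², so the ceiling must supply 61.88 m² over 72 m².
α = 61.88/72 = 0.859.

0.86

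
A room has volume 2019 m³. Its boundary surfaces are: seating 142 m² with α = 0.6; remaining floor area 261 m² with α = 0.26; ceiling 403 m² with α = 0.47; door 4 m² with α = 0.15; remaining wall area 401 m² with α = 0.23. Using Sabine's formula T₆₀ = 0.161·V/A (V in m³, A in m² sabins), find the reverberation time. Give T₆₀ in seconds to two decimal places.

Summing Sᵢαᵢ: 142·0.6 + 261·0.26 + 403·0.47 + 4·0.15 + 401·0.23 = 435.30 m².
T₆₀ = 0.161 × 2019 / 435.30 = 0.747 s.

0.75 s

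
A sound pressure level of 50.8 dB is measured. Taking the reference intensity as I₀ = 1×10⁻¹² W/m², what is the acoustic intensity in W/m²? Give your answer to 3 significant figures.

L = 10·log₁₀(I/I₀) ⇒ I = I₀·10^(L/10) = 10⁻¹² × 10^5.08.

1.20e-07 W/m²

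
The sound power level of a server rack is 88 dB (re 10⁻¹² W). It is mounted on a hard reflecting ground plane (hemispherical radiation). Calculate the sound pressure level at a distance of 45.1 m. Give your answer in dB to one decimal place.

The power spreads over a hemisphere of area 2π·r², so L_p = L_w − 10·log₁₀(2π·r²).
2π·r² = 1.278e+04 m², 10·log₁₀ of that is 41.065 dB.
L_p = 88 − 41.065 = 46.93 dB.

46.9 dB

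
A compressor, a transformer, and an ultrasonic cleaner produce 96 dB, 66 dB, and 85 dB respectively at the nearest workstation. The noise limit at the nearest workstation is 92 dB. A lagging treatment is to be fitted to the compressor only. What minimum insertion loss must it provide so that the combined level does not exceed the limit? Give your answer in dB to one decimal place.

5.0 dB

Fixed contribution from the other sources: Σ 10^(L/10) = 10^(66/10) + 10^(85/10) = 3.202e+08 (85.05 dB).
The limit corresponds to 10^(92/10) = 1.585e+09; subtracting the fixed part leaves 1.265e+09 for the compressor, i.e. 91.02 dB.
Required insertion loss = 96 − 91.02 = 4.98 dB.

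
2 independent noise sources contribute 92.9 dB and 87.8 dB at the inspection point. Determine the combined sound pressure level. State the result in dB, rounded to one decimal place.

94.1 dB

For uncorrelated sources the intensities add, so convert each level to linear form, sum, and take 10·log₁₀ of the total.
Σ 10^(L/10) = 10^(92.9/10) + 10^(87.8/10) = 2.552e+09.
L_total = 10·log₁₀(2.552e+09) = 94.07 dB.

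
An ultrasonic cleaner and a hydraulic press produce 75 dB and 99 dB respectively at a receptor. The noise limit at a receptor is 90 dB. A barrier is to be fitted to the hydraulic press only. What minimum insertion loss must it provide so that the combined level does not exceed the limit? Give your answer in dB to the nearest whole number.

9 dB

The untreated sources together contribute 10^(75/10) = 3.162e+07, i.e. 75.00 dB.
To meet 90 dB overall, the treated hydraulic press may contribute at most 10^(90/10) − 3.162e+07 = 9.684e+08, i.e. 89.86 dB.
So the hydraulic press must be reduced from 99 to 89.86 dB: IL = 9.14 dB.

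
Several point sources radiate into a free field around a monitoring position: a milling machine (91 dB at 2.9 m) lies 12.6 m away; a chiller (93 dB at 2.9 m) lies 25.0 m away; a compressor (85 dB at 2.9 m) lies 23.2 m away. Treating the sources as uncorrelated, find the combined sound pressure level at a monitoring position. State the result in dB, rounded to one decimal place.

79.9 dB

First find each source's level at the receiver (point-source: −20·log₁₀(r/r_ref)), then combine on an intensity basis.
milling machine: 91 − 20·log₁₀(12.6/2.9) = 91 − 12.76 = 78.24 dB.
chiller: 93 − 20·log₁₀(25.0/2.9) = 93 − 18.71 = 74.29 dB.
compressor: 85 − 20·log₁₀(23.2/2.9) = 85 − 18.06 = 66.94 dB.
Σ 10^(L/10) = 9.848e+07 → L_total = 10·log₁₀(9.848e+07) = 79.93 dB.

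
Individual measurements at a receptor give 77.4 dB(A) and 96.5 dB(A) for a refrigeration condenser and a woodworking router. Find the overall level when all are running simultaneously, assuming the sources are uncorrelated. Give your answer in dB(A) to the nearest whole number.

For uncorrelated sources the intensities add, so convert each level to linear form, sum, and take 10·log₁₀ of the total.
Σ 10^(L/10) = 10^(77.4/10) + 10^(96.5/10) = 4.522e+09.
L_total = 10·log₁₀(4.522e+09) = 96.55 dB(A).

97 dB(A)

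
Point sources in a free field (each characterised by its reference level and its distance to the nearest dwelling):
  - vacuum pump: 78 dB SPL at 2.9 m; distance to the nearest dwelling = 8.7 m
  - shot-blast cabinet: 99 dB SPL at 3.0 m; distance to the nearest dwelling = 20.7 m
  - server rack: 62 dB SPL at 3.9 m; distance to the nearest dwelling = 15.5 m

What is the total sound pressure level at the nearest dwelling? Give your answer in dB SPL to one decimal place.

Propagate each source to the receiver with L = L_ref − 20·log₁₀(r/r_ref), then add intensities.
vacuum pump: 78 − 20·log₁₀(8.7/2.9) = 78 − 9.54 = 68.46 dB SPL.
shot-blast cabinet: 99 − 20·log₁₀(20.7/3.0) = 99 − 16.78 = 82.22 dB SPL.
server rack: 62 − 20·log₁₀(15.5/3.9) = 62 − 11.99 = 50.01 dB SPL.
Σ 10^(L/10) = 1.740e+08 → L_total = 10·log₁₀(1.740e+08) = 82.40 dB SPL.

82.4 dB SPL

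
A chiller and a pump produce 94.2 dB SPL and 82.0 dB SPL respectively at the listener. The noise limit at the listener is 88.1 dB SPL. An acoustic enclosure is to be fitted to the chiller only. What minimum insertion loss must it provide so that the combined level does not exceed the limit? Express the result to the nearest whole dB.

7 dB

The untreated sources together contribute 10^(82.0/10) = 1.585e+08, i.e. 82.00 dB SPL.
To meet 88.1 dB SPL overall, the treated chiller may contribute at most 10^(88.1/10) − 1.585e+08 = 4.872e+08, i.e. 86.88 dB SPL.
So the chiller must be reduced from 94.2 to 86.88 dB SPL: IL = 7.32 dB.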